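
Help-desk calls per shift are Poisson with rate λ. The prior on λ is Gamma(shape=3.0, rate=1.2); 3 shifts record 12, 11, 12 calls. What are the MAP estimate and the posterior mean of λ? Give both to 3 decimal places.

Σ counts = 35. Posterior: Gamma(shape = 3.0+35 = 38.0, rate = 1.2+3 = 4.2).
Mode = (α−1)/β = 37.0/4.2 = 8.810.
Mean = α/β = 38.0/4.2 = 9.048.
Right-skewed posterior ⇒ mode < mean.

λ_MAP = 8.810, E[λ|data] = 9.048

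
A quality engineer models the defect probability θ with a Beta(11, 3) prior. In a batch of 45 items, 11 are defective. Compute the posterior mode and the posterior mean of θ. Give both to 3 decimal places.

Posterior: Beta(11+11, 3+34) = Beta(22, 37).
Mode = (22−1)/(22+37−2) = 21/57 = 0.368.
Mean = 22/(22+37) = 22/59 = 0.373.

θ_MAP = 0.368, E[θ|data] = 0.373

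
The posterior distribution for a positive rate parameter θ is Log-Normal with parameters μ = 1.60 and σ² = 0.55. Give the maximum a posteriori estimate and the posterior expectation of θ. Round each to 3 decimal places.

maximum a posteriori estimate = 2.858, posterior expectation = 6.521

Mode = exp(μ − σ²) = exp(1.05) = 2.858.
Mean = exp(μ + σ²/2) = exp(1.875) = 6.521.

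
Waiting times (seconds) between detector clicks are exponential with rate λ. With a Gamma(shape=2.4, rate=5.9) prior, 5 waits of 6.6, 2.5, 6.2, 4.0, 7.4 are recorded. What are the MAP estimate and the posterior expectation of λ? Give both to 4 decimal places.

Σ times = 26.7. Posterior: Gamma(shape = 2.4+5 = 7.4, rate = 5.9+26.7 = 32.6).
Mode = (α−1)/β = 6.4/32.6 = 0.1963.
Mean = α/β = 7.4/32.6 = 0.2270.

λ_MAP = 0.1963, E[λ|data] = 0.2270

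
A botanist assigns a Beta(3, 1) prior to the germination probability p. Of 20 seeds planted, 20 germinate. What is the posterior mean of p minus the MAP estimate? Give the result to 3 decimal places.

-0.042

Posterior: Beta(3+20, 1+0) = Beta(23, 1).
Since β = 1 ≤ 1 and α > 1, the Beta density is monotone increasing on [0,1]; the mode is at 1.
Mean = 23/(23+1) = 0.958.
Difference = 0.958 − 1.000 = -0.042.
Left-skewed posterior ⇒ mean < mode.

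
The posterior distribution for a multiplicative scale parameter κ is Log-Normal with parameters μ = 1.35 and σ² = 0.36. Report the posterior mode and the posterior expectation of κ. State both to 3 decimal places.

Mode = exp(μ − σ²) = exp(0.99) = 2.691.
Mean = exp(μ + σ²/2) = exp(1.530) = 4.618.

MAP = 2.691; posterior mean = 4.618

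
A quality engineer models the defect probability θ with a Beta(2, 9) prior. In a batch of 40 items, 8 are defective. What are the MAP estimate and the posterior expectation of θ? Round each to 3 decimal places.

θ_MAP = 0.184, E[θ|data] = 0.196

Posterior: Beta(2+8, 9+32) = Beta(10, 41).
Mode = (10−1)/(10+41−2) = 9/49 = 0.184.
Mean = 10/(10+41) = 10/51 = 0.196.
Right-skewed posterior ⇒ mode < mean.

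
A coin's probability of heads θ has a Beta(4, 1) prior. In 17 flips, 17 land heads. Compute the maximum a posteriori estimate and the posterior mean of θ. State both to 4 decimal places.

Posterior: Beta(4+17, 1+0) = Beta(21, 1).
Since β = 1 ≤ 1 and α > 1, the Beta density is monotone increasing on [0,1]; the mode is at 1.
Mean = 21/(21+1) = 0.9545.

MAP: 1.0000. Posterior mean: 0.9545.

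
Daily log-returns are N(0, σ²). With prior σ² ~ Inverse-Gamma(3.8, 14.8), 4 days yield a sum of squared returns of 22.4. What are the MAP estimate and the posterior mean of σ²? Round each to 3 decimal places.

σ²_MAP = 3.824, E[σ²|data] = 5.417

Posterior: Inverse-Gamma(shape = 3.8+4/2 = 5.8, scale = 14.8+22.4/2 = 26.0).
Mode = β/(α+1) = 26.0/6.8 = 3.824.
Mean = β/(α−1) = 26.0/4.8 = 5.417.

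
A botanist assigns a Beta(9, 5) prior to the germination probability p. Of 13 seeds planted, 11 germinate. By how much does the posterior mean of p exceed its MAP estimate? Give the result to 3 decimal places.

-0.019

Posterior: Beta(9+11, 5+2) = Beta(20, 7).
Mode = (20−1)/(20+7−2) = 19/25 = 0.760.
Mean = 20/(20+7) = 20/27 = 0.741.
Difference = 0.741 − 0.760 = -0.019.
The mean is pulled below the mode by the posterior's left skew.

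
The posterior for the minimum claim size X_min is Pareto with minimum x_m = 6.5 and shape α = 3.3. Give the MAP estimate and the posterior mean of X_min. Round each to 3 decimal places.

MAP = 6.500, posterior mean = 9.326

The Pareto density is strictly decreasing on [x_m, ∞), so the mode is x_m = 6.500.
Mean = α·x_m/(α−1) = 3.3·6.5/2.3 = 9.326.
The mean is pulled above the mode by the posterior's right skew.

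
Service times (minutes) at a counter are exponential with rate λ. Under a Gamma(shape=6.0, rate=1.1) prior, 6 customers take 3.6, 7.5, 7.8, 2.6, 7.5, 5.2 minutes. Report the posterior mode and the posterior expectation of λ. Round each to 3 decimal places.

λ_MAP = 0.312, E[λ|data] = 0.340

Σ times = 34.2. Posterior: Gamma(shape = 6.0+6 = 12.0, rate = 1.1+34.2 = 35.3).
Mode = (α−1)/β = 11.0/35.3 = 0.312.
Mean = α/β = 12.0/35.3 = 0.340.
The posterior is right-skewed, so the mean exceeds the mode.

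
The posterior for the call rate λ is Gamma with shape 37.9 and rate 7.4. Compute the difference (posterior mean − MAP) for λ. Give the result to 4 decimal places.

Mode = (α−1)/β = 36.9/7.4 = 4.9865.
Mean = α/β = 37.9/7.4 = 5.1216.
Difference = 5.1216 − 4.9865 = 0.1351.

0.1351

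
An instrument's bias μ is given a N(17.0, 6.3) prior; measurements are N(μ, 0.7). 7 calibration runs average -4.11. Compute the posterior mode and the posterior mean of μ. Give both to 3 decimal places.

Posterior for μ is Normal. Precision-weighted mean: (1/6.3·17.0 + 7/0.7·-4.11) / (1/6.3 + 7/0.7) = -3.780.
A Normal posterior is symmetric, so mode = mean.

posterior mode = -3.780, posterior mean = -3.780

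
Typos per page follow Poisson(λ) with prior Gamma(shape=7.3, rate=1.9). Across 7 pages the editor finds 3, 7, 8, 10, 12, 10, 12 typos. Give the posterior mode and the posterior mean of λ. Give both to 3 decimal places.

Σ counts = 62. Posterior: Gamma(shape = 7.3+62 = 69.3, rate = 1.9+7 = 8.9).
Mode = (α−1)/β = 68.3/8.9 = 7.674.
Mean = α/β = 69.3/8.9 = 7.787.
The mean is pulled above the mode by the posterior's right skew.

MAP = 7.674, posterior mean = 7.787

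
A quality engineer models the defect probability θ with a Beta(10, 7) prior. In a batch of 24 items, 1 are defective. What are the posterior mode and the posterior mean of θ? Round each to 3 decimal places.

posterior mode = 0.256, posterior mean = 0.268

Posterior: Beta(10+1, 7+23) = Beta(11, 30).
Mode = (11−1)/(11+30−2) = 10/39 = 0.256.
Mean = 11/(11+30) = 11/41 = 0.268.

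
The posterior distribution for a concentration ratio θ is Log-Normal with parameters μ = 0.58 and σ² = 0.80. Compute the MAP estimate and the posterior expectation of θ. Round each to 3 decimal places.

Mode = exp(μ − σ²) = exp(-0.22) = 0.803.
Mean = exp(μ + σ²/2) = exp(0.980) = 2.664.

MAP: 0.803. Posterior mean: 2.664.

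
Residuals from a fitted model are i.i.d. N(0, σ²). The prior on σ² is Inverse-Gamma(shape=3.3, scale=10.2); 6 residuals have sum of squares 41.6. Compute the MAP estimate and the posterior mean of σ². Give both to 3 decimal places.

Posterior: Inverse-Gamma(shape = 3.3+6/2 = 6.3, scale = 10.2+41.6/2 = 31.0).
Mode = β/(α+1) = 31.0/7.3 = 4.247.
Mean = β/(α−1) = 31.0/5.3 = 5.849.

MAP estimate = 4.247, posterior mean = 5.849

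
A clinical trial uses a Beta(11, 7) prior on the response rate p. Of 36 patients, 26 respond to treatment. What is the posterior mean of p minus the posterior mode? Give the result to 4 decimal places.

Posterior: Beta(11+26, 7+10) = Beta(37, 17).
Mode = (37−1)/(37+17−2) = 36/52 = 0.6923.
Mean = 37/(37+17) = 37/54 = 0.6852.
Difference = 0.6852 − 0.6923 = -0.0071.
Left-skewed posterior ⇒ mean < mode.

-0.0071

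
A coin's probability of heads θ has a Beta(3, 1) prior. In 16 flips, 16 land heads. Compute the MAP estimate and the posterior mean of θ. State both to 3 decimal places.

MAP: 1.000. Posterior mean: 0.950.

Posterior: Beta(3+16, 1+0) = Beta(19, 1).
Since β = 1 ≤ 1 and α > 1, the Beta density is monotone increasing on [0,1]; the mode is at 1.
Mean = 19/(19+1) = 0.950.
The posterior is left-skewed, so the mode exceeds the mean.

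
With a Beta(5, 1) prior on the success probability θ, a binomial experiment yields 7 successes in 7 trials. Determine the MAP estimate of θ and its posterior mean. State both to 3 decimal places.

Posterior: Beta(5+7, 1+0) = Beta(12, 1).
Since β = 1 ≤ 1 and α > 1, the Beta density is monotone increasing on [0,1]; the mode is at 1.
Mean = 12/(12+1) = 0.923.

MAP = 1.000, posterior mean = 0.923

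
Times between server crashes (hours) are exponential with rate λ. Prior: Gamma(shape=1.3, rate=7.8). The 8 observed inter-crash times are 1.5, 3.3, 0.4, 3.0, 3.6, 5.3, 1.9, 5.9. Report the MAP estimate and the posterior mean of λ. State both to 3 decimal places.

Σ times = 24.9. Posterior: Gamma(shape = 1.3+8 = 9.3, rate = 7.8+24.9 = 32.7).
Mode = (α−1)/β = 8.3/32.7 = 0.254.
Mean = α/β = 9.3/32.7 = 0.284.

MAP = 0.254, posterior mean = 0.284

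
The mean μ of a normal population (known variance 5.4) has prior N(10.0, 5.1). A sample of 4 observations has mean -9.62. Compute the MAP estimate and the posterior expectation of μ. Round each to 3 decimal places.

μ_MAP = -5.513, E[μ|data] = -5.513

Posterior for μ is Normal. Precision-weighted mean: (1/5.1·10.0 + 4/5.4·-9.62) / (1/5.1 + 4/5.4) = -5.513.
A Normal posterior is symmetric, so mode = mean.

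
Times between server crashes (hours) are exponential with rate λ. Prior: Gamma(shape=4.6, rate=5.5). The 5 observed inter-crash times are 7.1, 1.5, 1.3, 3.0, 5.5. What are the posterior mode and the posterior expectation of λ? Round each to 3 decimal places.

Σ times = 18.4. Posterior: Gamma(shape = 4.6+5 = 9.6, rate = 5.5+18.4 = 23.9).
Mode = (α−1)/β = 8.6/23.9 = 0.360.
Mean = α/β = 9.6/23.9 = 0.402.

λ_MAP = 0.360, E[λ|data] = 0.402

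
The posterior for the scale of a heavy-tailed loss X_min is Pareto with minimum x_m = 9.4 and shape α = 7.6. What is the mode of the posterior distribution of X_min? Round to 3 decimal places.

9.400

The Pareto density is strictly decreasing on [x_m, ∞), so the mode is x_m = 9.400.
Mean = α·x_m/(α−1) = 7.6·9.4/6.6 = 10.824.
This is the posterior mode — the MAP estimate.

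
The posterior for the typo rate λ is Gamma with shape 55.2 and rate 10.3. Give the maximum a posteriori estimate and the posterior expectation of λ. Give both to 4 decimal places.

Mode = (α−1)/β = 54.2/10.3 = 5.2621.
Mean = α/β = 55.2/10.3 = 5.3592.

maximum a posteriori estimate = 5.2621, posterior expectation = 5.3592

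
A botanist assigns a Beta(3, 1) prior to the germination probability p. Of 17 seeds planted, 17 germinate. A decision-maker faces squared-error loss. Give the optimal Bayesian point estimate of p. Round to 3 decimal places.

Posterior: Beta(3+17, 1+0) = Beta(20, 1).
Since β = 1 ≤ 1 and α > 1, the Beta density is monotone increasing on [0,1]; the mode is at 1.
Mean = 20/(20+1) = 0.952.
Squared-error loss ⇒ the optimal estimator is the posterior mean.

0.952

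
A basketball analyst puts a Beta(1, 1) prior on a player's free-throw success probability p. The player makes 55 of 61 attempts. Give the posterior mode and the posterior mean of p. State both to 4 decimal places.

MAP = 0.9016; posterior mean = 0.8889

Posterior: Beta(1+55, 1+6) = Beta(56, 7).
Mode = (56−1)/(56+7−2) = 55/61 = 0.9016.
Mean = 56/(56+7) = 56/63 = 0.8889.
The mean is pulled below the mode by the posterior's left skew.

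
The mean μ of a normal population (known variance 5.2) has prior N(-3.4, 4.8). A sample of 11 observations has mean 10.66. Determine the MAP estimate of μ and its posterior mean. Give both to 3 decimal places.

Posterior for μ is Normal. Precision-weighted mean: (1/4.8·-3.4 + 11/5.2·10.66) / (1/4.8 + 11/5.2) = 9.399.
A Normal posterior is symmetric, so mode = mean.

MAP: 9.399. Posterior mean: 9.399.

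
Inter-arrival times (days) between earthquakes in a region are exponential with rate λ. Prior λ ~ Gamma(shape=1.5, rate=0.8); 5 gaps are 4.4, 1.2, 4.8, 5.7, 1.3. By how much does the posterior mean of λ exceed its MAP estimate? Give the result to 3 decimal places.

Σ times = 17.4. Posterior: Gamma(shape = 1.5+5 = 6.5, rate = 0.8+17.4 = 18.2).
Mode = (α−1)/β = 5.5/18.2 = 0.302.
Mean = α/β = 6.5/18.2 = 0.357.
Difference = 0.357 − 0.302 = 0.055.

0.055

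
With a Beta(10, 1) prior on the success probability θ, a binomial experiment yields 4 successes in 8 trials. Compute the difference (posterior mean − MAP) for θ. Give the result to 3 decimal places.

-0.028

Posterior: Beta(10+4, 1+4) = Beta(14, 5).
Mode = (14−1)/(14+5−2) = 13/17 = 0.765.
Mean = 14/(14+5) = 14/19 = 0.737.
Difference = 0.737 − 0.765 = -0.028.
Left-skewed posterior ⇒ mean < mode.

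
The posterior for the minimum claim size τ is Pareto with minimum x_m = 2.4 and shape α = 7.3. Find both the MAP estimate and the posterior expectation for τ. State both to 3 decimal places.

The Pareto density is strictly decreasing on [x_m, ∞), so the mode is x_m = 2.400.
Mean = α·x_m/(α−1) = 7.3·2.4/6.3 = 2.781.

τ_MAP = 2.400, E[τ|data] = 2.781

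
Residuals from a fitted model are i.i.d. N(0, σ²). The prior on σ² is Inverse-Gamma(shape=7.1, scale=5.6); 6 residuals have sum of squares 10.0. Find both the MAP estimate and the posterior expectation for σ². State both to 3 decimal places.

MAP estimate = 0.955, posterior expectation = 1.165

Posterior: Inverse-Gamma(shape = 7.1+6/2 = 10.1, scale = 5.6+10.0/2 = 10.6).
Mode = β/(α+1) = 10.6/11.1 = 0.955.
Mean = β/(α−1) = 10.6/9.1 = 1.165.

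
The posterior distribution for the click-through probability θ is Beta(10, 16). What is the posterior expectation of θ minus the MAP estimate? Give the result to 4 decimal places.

0.0096

Mode = (10−1)/(10+16−2) = 9/24 = 0.3750.
Mean = 10/(10+16) = 10/26 = 0.3846.
Difference = 0.3846 − 0.3750 = 0.0096.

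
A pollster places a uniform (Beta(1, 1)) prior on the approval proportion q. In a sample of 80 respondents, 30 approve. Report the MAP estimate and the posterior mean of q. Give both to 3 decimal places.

Posterior: Beta(1+30, 1+50) = Beta(31, 51).
Mode = (31−1)/(31+51−2) = 30/80 = 0.375.
Mean = 31/(31+51) = 31/82 = 0.378.

MAP: 0.375. Posterior mean: 0.378.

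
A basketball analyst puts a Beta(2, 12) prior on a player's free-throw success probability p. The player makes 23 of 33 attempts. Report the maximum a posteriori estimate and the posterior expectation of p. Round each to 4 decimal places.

Posterior: Beta(2+23, 12+10) = Beta(25, 22).
Mode = (25−1)/(25+22−2) = 24/45 = 0.5333.
Mean = 25/(25+22) = 25/47 = 0.5319.

MAP: 0.5333. Posterior mean: 0.5319.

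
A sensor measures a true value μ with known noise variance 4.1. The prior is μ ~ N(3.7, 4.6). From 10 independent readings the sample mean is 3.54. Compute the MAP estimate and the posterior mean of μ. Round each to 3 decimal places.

Posterior for μ is Normal. Precision-weighted mean: (1/4.6·3.7 + 10/4.1·3.54) / (1/4.6 + 10/4.1) = 3.553.
A Normal posterior is symmetric, so mode = mean.

μ_MAP = 3.553, E[μ|data] = 3.553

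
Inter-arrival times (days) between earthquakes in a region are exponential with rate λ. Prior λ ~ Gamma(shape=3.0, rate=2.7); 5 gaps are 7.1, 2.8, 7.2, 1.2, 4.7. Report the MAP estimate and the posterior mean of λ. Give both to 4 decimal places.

MAP = 0.2724; posterior mean = 0.3113

Σ times = 23.0. Posterior: Gamma(shape = 3.0+5 = 8.0, rate = 2.7+23.0 = 25.7).
Mode = (α−1)/β = 7.0/25.7 = 0.2724.
Mean = α/β = 8.0/25.7 = 0.3113.
Mean > mode: the posterior has a right tail.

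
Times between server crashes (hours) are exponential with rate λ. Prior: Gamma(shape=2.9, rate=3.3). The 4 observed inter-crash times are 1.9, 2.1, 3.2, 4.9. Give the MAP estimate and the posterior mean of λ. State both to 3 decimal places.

Σ times = 12.1. Posterior: Gamma(shape = 2.9+4 = 6.9, rate = 3.3+12.1 = 15.4).
Mode = (α−1)/β = 5.9/15.4 = 0.383.
Mean = α/β = 6.9/15.4 = 0.448.
Right-skewed posterior ⇒ mode < mean.

MAP = 0.383, posterior mean = 0.448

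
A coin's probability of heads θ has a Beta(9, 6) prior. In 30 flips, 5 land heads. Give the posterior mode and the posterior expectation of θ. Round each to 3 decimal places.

MAP: 0.302. Posterior mean: 0.311.

Posterior: Beta(9+5, 6+25) = Beta(14, 31).
Mode = (14−1)/(14+31−2) = 13/43 = 0.302.
Mean = 14/(14+31) = 14/45 = 0.311.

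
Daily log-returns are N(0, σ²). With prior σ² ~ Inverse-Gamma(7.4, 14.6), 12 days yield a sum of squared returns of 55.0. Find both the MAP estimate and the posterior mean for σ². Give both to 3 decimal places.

Posterior: Inverse-Gamma(shape = 7.4+12/2 = 13.4, scale = 14.6+55.0/2 = 42.1).
Mode = β/(α+1) = 42.1/14.4 = 2.924.
Mean = β/(α−1) = 42.1/12.4 = 3.395.
Right-skewed posterior ⇒ mode < mean.

MAP: 2.924. Posterior mean: 3.395.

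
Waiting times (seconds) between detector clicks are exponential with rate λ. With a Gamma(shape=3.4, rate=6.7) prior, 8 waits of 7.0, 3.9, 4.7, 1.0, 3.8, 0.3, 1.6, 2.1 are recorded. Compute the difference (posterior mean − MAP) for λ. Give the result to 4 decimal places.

Σ times = 24.4. Posterior: Gamma(shape = 3.4+8 = 11.4, rate = 6.7+24.4 = 31.1).
Mode = (α−1)/β = 10.4/31.1 = 0.3344.
Mean = α/β = 11.4/31.1 = 0.3666.
Difference = 0.3666 − 0.3344 = 0.0322.

0.0322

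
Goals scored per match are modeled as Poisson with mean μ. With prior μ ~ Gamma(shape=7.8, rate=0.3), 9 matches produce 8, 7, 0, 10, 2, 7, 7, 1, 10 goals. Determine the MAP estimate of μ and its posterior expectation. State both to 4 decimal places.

Σ counts = 52. Posterior: Gamma(shape = 7.8+52 = 59.8, rate = 0.3+9 = 9.3).
Mode = (α−1)/β = 58.8/9.3 = 6.3226.
Mean = α/β = 59.8/9.3 = 6.4301.
Mean > mode: the posterior has a right tail.

MAP estimate = 6.3226, posterior expectation = 6.4301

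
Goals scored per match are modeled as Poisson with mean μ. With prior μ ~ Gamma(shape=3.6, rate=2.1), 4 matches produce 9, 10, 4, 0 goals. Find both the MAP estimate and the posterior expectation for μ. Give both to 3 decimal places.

Σ counts = 23. Posterior: Gamma(shape = 3.6+23 = 26.6, rate = 2.1+4 = 6.1).
Mode = (α−1)/β = 25.6/6.1 = 4.197.
Mean = α/β = 26.6/6.1 = 4.361.

μ_MAP = 4.197, E[μ|data] = 4.361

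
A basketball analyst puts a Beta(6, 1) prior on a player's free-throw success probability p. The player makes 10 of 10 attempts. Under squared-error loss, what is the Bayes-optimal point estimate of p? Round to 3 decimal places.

Posterior: Beta(6+10, 1+0) = Beta(16, 1).
Since β = 1 ≤ 1 and α > 1, the Beta density is monotone increasing on [0,1]; the mode is at 1.
Mean = 16/(16+1) = 0.941.
Squared-error loss ⇒ the optimal estimator is the posterior mean.

0.941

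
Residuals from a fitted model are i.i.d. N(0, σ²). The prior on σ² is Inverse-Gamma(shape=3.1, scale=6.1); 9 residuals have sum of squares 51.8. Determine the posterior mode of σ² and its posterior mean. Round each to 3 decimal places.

Posterior: Inverse-Gamma(shape = 3.1+9/2 = 7.6, scale = 6.1+51.8/2 = 32.0).
Mode = β/(α+1) = 32.0/8.6 = 3.721.
Mean = β/(α−1) = 32.0/6.6 = 4.848.
Right-skewed posterior ⇒ mode < mean.

posterior mode = 3.721, posterior mean = 4.848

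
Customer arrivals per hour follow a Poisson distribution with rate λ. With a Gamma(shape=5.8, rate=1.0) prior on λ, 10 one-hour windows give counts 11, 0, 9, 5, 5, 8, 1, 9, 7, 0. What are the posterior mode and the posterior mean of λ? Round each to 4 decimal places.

Σ counts = 55. Posterior: Gamma(shape = 5.8+55 = 60.8, rate = 1.0+10 = 11.0).
Mode = (α−1)/β = 59.8/11.0 = 5.4364.
Mean = α/β = 60.8/11.0 = 5.5273.

MAP = 5.4364; posterior mean = 5.5273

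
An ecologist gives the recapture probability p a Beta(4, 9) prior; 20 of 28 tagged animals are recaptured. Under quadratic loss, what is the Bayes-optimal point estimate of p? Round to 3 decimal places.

0.585

Posterior: Beta(4+20, 9+8) = Beta(24, 17).
Mode = (24−1)/(24+17−2) = 23/39 = 0.590.
Mean = 24/(24+17) = 24/41 = 0.585.
Quadratic loss ⇒ the optimal estimator is the posterior mean.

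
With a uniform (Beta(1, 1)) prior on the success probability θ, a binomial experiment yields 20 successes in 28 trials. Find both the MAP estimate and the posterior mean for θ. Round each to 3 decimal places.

Posterior: Beta(1+20, 1+8) = Beta(21, 9).
Mode = (21−1)/(21+9−2) = 20/28 = 0.714.
With a flat prior the MAP equals the MLE, 20/28.
Mean = 21/(21+9) = 21/30 = 0.700.
Left-skewed posterior ⇒ mean < mode.

MAP = 0.714, posterior mean = 0.700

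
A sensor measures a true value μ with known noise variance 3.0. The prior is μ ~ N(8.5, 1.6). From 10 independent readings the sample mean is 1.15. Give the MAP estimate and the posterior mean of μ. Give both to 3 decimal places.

MAP = 2.311, posterior mean = 2.311

Posterior for μ is Normal. Precision-weighted mean: (1/1.6·8.5 + 10/3.0·1.15) / (1/1.6 + 10/3.0) = 2.311.
A Normal posterior is symmetric, so mode = mean.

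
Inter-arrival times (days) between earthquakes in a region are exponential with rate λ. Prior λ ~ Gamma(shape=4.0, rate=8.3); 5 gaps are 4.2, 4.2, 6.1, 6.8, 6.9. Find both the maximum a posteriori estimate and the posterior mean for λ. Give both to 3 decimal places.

Σ times = 28.2. Posterior: Gamma(shape = 4.0+5 = 9.0, rate = 8.3+28.2 = 36.5).
Mode = (α−1)/β = 8.0/36.5 = 0.219.
Mean = α/β = 9.0/36.5 = 0.247.
The posterior is right-skewed, so the mean exceeds the mode.

MAP: 0.219. Posterior mean: 0.247.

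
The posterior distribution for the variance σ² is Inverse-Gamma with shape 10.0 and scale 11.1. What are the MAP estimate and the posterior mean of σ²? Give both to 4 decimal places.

Mode = β/(α+1) = 11.1/11.0 = 1.0091.
Mean = β/(α−1) = 11.1/9.0 = 1.2333.
Right-skewed posterior ⇒ mode < mean.

MAP = 1.0091; posterior mean = 1.2333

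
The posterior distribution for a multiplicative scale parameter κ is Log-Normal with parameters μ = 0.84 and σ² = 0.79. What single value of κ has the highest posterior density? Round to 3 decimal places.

Mode = exp(μ − σ²) = exp(0.05) = 1.051.
Mean = exp(μ + σ²/2) = exp(1.235) = 3.438.
This is the posterior mode — the MAP estimate.

1.051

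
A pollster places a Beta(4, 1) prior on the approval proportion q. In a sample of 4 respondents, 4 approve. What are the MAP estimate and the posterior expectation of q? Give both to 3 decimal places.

Posterior: Beta(4+4, 1+0) = Beta(8, 1).
Since β = 1 ≤ 1 and α > 1, the Beta density is monotone increasing on [0,1]; the mode is at 1.
Mean = 8/(8+1) = 0.889.

MAP estimate = 1.000, posterior expectation = 0.889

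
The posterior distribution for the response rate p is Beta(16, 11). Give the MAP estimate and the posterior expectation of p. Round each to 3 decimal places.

Mode = (16−1)/(16+11−2) = 15/25 = 0.600.
Mean = 16/(16+11) = 16/27 = 0.593.

p_MAP = 0.600, E[p|data] = 0.593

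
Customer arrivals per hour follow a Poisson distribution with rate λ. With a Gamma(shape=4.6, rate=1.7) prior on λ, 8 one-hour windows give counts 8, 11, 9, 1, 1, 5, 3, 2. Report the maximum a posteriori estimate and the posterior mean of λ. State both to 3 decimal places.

Σ counts = 40. Posterior: Gamma(shape = 4.6+40 = 44.6, rate = 1.7+8 = 9.7).
Mode = (α−1)/β = 43.6/9.7 = 4.495.
Mean = α/β = 44.6/9.7 = 4.598.
Mean > mode: the posterior has a right tail.

MAP: 4.495. Posterior mean: 4.598.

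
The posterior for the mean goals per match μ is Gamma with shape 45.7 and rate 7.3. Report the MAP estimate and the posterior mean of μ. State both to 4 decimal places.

Mode = (α−1)/β = 44.7/7.3 = 6.1233.
Mean = α/β = 45.7/7.3 = 6.2603.

MAP estimate = 6.1233, posterior mean = 6.2603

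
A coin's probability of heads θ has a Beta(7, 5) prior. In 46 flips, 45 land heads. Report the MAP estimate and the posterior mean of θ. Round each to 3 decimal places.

MAP = 0.911, posterior mean = 0.897

Posterior: Beta(7+45, 5+1) = Beta(52, 6).
Mode = (52−1)/(52+6−2) = 51/56 = 0.911.
Mean = 52/(52+6) = 52/58 = 0.897.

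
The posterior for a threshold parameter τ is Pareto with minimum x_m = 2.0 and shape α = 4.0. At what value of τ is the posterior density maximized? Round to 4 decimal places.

The Pareto density is strictly decreasing on [x_m, ∞), so the mode is x_m = 2.0000.
Mean = α·x_m/(α−1) = 4.0·2.0/3.0 = 2.6667.
This is the posterior mode — the MAP estimate.

2.0000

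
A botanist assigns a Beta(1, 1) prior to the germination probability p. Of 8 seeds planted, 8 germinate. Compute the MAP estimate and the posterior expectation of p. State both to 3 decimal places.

MAP = 1.000, posterior mean = 0.900

Posterior: Beta(1+8, 1+0) = Beta(9, 1).
Since β = 1 ≤ 1 and α > 1, the Beta density is monotone increasing on [0,1]; the mode is at 1.
Mean = 9/(9+1) = 0.900.
The posterior is left-skewed, so the mode exceeds the mean.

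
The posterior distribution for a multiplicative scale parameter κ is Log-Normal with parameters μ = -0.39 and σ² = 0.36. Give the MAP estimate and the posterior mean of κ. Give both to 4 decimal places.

κ_MAP = 0.4724, E[κ|data] = 0.8106

Mode = exp(μ − σ²) = exp(-0.75) = 0.4724.
Mean = exp(μ + σ²/2) = exp(-0.210) = 0.8106.
The mean is pulled above the mode by the posterior's right skew.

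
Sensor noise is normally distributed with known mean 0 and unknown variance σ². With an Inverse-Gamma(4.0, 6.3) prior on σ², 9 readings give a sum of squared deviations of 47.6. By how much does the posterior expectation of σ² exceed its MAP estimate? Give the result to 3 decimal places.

Posterior: Inverse-Gamma(shape = 4.0+9/2 = 8.5, scale = 6.3+47.6/2 = 30.1).
Mode = β/(α+1) = 30.1/9.5 = 3.168.
Mean = β/(α−1) = 30.1/7.5 = 4.013.
Difference = 4.013 − 3.168 = 0.845.
The posterior is right-skewed, so the mean exceeds the mode.

0.845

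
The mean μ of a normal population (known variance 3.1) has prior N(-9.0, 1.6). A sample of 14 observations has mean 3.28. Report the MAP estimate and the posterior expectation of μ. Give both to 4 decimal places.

MAP estimate = 1.7871, posterior expectation = 1.7871

Posterior for μ is Normal. Precision-weighted mean: (1/1.6·-9.0 + 14/3.1·3.28) / (1/1.6 + 14/3.1) = 1.7871.
A Normal posterior is symmetric, so mode = mean.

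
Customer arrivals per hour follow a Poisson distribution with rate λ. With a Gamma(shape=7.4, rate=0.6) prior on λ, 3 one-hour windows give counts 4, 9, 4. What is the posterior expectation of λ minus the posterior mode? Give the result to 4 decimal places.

Σ counts = 17. Posterior: Gamma(shape = 7.4+17 = 24.4, rate = 0.6+3 = 3.6).
Mode = (α−1)/β = 23.4/3.6 = 6.5000.
Mean = α/β = 24.4/3.6 = 6.7778.
Difference = 6.7778 − 6.5000 = 0.2778.
The posterior is right-skewed, so the mean exceeds the mode.

0.2778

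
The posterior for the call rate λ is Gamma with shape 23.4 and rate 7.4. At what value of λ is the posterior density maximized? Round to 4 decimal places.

3.0270

Mode = (α−1)/β = 22.4/7.4 = 3.0270.
Mean = α/β = 23.4/7.4 = 3.1622.
This is the posterior mode — the MAP estimate.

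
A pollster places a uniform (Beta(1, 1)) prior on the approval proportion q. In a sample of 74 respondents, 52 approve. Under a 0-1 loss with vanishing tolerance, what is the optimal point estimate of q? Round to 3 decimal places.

Posterior: Beta(1+52, 1+22) = Beta(53, 23).
Mode = (53−1)/(53+23−2) = 52/74 = 0.703.
With a flat prior the MAP equals the MLE, 52/74.
Mean = 53/(53+23) = 53/76 = 0.697.
This is the posterior mode — the MAP estimate.

0.703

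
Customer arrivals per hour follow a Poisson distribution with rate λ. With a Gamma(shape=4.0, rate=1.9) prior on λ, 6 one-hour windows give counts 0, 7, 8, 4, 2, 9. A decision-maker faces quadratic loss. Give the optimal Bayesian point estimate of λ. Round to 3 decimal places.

Σ counts = 30. Posterior: Gamma(shape = 4.0+30 = 34.0, rate = 1.9+6 = 7.9).
Mode = (α−1)/β = 33.0/7.9 = 4.177.
Mean = α/β = 34.0/7.9 = 4.304.
Quadratic loss ⇒ the optimal estimator is the posterior mean.

4.304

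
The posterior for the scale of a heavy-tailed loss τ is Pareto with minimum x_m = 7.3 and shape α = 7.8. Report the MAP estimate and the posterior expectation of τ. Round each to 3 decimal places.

The Pareto density is strictly decreasing on [x_m, ∞), so the mode is x_m = 7.300.
Mean = α·x_m/(α−1) = 7.8·7.3/6.8 = 8.374.

MAP = 7.300; posterior mean = 8.374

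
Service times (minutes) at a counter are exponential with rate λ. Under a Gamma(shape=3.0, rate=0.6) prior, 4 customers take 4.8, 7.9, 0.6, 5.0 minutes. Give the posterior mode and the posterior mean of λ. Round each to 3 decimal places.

posterior mode = 0.317, posterior mean = 0.370

Σ times = 18.3. Posterior: Gamma(shape = 3.0+4 = 7.0, rate = 0.6+18.3 = 18.9).
Mode = (α−1)/β = 6.0/18.9 = 0.317.
Mean = α/β = 7.0/18.9 = 0.370.
The mean is pulled above the mode by the posterior's right skew.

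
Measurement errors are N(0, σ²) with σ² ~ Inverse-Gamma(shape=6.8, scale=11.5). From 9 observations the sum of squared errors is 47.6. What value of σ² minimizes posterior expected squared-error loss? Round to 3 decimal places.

3.427

Posterior: Inverse-Gamma(shape = 6.8+9/2 = 11.3, scale = 11.5+47.6/2 = 35.3).
Mode = β/(α+1) = 35.3/12.3 = 2.870.
Mean = β/(α−1) = 35.3/10.3 = 3.427.
Squared-error loss ⇒ the optimal estimator is the posterior mean.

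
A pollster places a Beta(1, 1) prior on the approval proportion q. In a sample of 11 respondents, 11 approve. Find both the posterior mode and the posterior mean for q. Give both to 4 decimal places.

q_MAP = 1.0000, E[q|data] = 0.9231

Posterior: Beta(1+11, 1+0) = Beta(12, 1).
Since β = 1 ≤ 1 and α > 1, the Beta density is monotone increasing on [0,1]; the mode is at 1.
Mean = 12/(12+1) = 0.9231.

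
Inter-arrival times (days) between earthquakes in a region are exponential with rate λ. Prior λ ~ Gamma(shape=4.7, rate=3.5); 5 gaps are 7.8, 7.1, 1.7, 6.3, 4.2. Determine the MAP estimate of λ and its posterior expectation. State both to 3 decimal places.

Σ times = 27.1. Posterior: Gamma(shape = 4.7+5 = 9.7, rate = 3.5+27.1 = 30.6).
Mode = (α−1)/β = 8.7/30.6 = 0.284.
Mean = α/β = 9.7/30.6 = 0.317.
The posterior is right-skewed, so the mean exceeds the mode.

MAP = 0.284, posterior mean = 0.317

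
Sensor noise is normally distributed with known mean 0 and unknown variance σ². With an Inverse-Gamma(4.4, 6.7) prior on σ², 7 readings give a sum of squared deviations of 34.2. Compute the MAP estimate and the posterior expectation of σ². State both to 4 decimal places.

Posterior: Inverse-Gamma(shape = 4.4+7/2 = 7.9, scale = 6.7+34.2/2 = 23.8).
Mode = β/(α+1) = 23.8/8.9 = 2.6742.
Mean = β/(α−1) = 23.8/6.9 = 3.4493.

MAP: 2.6742. Posterior mean: 3.4493.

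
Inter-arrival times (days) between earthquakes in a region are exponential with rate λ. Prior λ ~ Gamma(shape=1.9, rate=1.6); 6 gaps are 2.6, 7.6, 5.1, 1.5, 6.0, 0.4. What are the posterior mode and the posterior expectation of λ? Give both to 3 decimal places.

Σ times = 23.2. Posterior: Gamma(shape = 1.9+6 = 7.9, rate = 1.6+23.2 = 24.8).
Mode = (α−1)/β = 6.9/24.8 = 0.278.
Mean = α/β = 7.9/24.8 = 0.319.

MAP = 0.278, posterior mean = 0.319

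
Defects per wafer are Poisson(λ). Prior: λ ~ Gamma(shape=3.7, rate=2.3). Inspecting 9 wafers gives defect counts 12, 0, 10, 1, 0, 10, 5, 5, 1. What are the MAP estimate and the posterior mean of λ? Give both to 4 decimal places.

λ_MAP = 4.1327, E[λ|data] = 4.2212

Σ counts = 44. Posterior: Gamma(shape = 3.7+44 = 47.7, rate = 2.3+9 = 11.3).
Mode = (α−1)/β = 46.7/11.3 = 4.1327.
Mean = α/β = 47.7/11.3 = 4.2212.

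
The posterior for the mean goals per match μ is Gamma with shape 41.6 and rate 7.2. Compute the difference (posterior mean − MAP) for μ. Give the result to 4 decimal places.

Mode = (α−1)/β = 40.6/7.2 = 5.6389.
Mean = α/β = 41.6/7.2 = 5.7778.
Difference = 5.7778 − 5.6389 = 0.1389.
Mean > mode: the posterior has a right tail.

0.1389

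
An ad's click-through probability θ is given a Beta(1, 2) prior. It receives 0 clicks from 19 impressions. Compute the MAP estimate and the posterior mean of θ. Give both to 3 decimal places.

MAP = 0.000; posterior mean = 0.045

Posterior: Beta(1+0, 2+19) = Beta(1, 21).
Since α = 1 ≤ 1 and β > 1, the Beta density is monotone decreasing on [0,1]; the mode is at 0.
Mean = 1/(1+21) = 0.045.
The mean is pulled above the mode by the posterior's right skew.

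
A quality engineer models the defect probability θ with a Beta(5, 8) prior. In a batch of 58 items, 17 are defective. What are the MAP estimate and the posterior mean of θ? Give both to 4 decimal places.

Posterior: Beta(5+17, 8+41) = Beta(22, 49).
Mode = (22−1)/(22+49−2) = 21/69 = 0.3043.
Mean = 22/(22+49) = 22/71 = 0.3099.

MAP: 0.3043. Posterior mean: 0.3099.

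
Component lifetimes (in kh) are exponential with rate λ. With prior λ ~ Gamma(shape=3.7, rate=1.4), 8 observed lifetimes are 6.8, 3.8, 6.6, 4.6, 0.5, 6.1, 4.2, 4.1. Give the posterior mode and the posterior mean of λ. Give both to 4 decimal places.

Σ times = 36.7. Posterior: Gamma(shape = 3.7+8 = 11.7, rate = 1.4+36.7 = 38.1).
Mode = (α−1)/β = 10.7/38.1 = 0.2808.
Mean = α/β = 11.7/38.1 = 0.3071.
The posterior is right-skewed, so the mean exceeds the mode.

MAP: 0.2808. Posterior mean: 0.3071.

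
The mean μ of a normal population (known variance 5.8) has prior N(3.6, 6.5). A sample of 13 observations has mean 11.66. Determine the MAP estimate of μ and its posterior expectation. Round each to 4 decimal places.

Posterior for μ is Normal. Precision-weighted mean: (1/6.5·3.6 + 13/5.8·11.66) / (1/6.5 + 13/5.8) = 11.1423.
A Normal posterior is symmetric, so mode = mean.

MAP: 11.1423. Posterior mean: 11.1423.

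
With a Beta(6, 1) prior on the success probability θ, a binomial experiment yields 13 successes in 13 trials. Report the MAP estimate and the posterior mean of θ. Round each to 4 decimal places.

θ_MAP = 1.0000, E[θ|data] = 0.9500

Posterior: Beta(6+13, 1+0) = Beta(19, 1).
Since β = 1 ≤ 1 and α > 1, the Beta density is monotone increasing on [0,1]; the mode is at 1.
Mean = 19/(19+1) = 0.9500.
Mode > mean: the posterior has a left tail.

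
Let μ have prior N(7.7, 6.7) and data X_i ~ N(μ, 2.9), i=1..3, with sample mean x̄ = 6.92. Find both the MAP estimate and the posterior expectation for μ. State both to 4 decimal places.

Posterior for μ is Normal. Precision-weighted mean: (1/6.7·7.7 + 3/2.9·6.92) / (1/6.7 + 3/2.9) = 7.0183.
A Normal posterior is symmetric, so mode = mean.

MAP = 7.0183, posterior mean = 7.0183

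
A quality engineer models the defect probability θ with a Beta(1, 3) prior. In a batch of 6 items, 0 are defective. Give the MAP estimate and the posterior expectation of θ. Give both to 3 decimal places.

Posterior: Beta(1+0, 3+6) = Beta(1, 9).
Since α = 1 ≤ 1 and β > 1, the Beta density is monotone decreasing on [0,1]; the mode is at 0.
Mean = 1/(1+9) = 0.100.

MAP = 0.000, posterior mean = 0.100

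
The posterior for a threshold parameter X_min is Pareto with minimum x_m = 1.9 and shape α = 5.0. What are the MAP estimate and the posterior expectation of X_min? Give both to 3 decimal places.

The Pareto density is strictly decreasing on [x_m, ∞), so the mode is x_m = 1.900.
Mean = α·x_m/(α−1) = 5.0·1.9/4.0 = 2.375.
Mean > mode: the posterior has a right tail.

MAP = 1.900, posterior mean = 2.375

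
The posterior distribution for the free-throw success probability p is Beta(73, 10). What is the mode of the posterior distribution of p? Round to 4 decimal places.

Mode = (73−1)/(73+10−2) = 72/81 = 0.8889.
Mean = 73/(73+10) = 73/83 = 0.8795.
This is the posterior mode — the MAP estimate.

0.8889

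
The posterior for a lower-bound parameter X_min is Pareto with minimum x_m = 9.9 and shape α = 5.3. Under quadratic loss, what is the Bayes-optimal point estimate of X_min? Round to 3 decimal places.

12.202

The Pareto density is strictly decreasing on [x_m, ∞), so the mode is x_m = 9.900.
Mean = α·x_m/(α−1) = 5.3·9.9/4.3 = 12.202.
Quadratic loss ⇒ the optimal estimator is the posterior mean.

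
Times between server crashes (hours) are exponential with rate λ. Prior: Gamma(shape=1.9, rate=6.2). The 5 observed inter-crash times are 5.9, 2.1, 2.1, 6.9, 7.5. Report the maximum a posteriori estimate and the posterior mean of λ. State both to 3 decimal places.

λ_MAP = 0.192, E[λ|data] = 0.225

Σ times = 24.5. Posterior: Gamma(shape = 1.9+5 = 6.9, rate = 6.2+24.5 = 30.7).
Mode = (α−1)/β = 5.9/30.7 = 0.192.
Mean = α/β = 6.9/30.7 = 0.225.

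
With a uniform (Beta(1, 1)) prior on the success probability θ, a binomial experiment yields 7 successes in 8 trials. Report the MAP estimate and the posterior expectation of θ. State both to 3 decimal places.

θ_MAP = 0.875, E[θ|data] = 0.800

Posterior: Beta(1+7, 1+1) = Beta(8, 2).
Mode = (8−1)/(8+2−2) = 7/8 = 0.875.
With a flat prior the MAP equals the MLE, 7/8.
Mean = 8/(8+2) = 8/10 = 0.800.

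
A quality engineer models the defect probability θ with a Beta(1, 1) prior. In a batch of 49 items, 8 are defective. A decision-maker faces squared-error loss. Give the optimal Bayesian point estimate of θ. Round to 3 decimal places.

0.176

Posterior: Beta(1+8, 1+41) = Beta(9, 42).
Mode = (9−1)/(9+42−2) = 8/49 = 0.163.
With a flat prior the MAP equals the MLE, 8/49.
Mean = 9/(9+42) = 9/51 = 0.176.
Squared-error loss ⇒ the optimal estimator is the posterior mean.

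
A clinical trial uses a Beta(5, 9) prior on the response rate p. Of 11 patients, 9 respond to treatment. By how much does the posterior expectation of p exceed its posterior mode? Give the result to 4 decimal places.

-0.0052

Posterior: Beta(5+9, 9+2) = Beta(14, 11).
Mode = (14−1)/(14+11−2) = 13/23 = 0.5652.
Mean = 14/(14+11) = 14/25 = 0.5600.
Difference = 0.5600 − 0.5652 = -0.0052.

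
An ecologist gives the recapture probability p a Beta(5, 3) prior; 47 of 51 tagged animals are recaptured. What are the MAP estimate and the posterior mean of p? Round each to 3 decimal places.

MAP = 0.895, posterior mean = 0.881

Posterior: Beta(5+47, 3+4) = Beta(52, 7).
Mode = (52−1)/(52+7−2) = 51/57 = 0.895.
Mean = 52/(52+7) = 52/59 = 0.881.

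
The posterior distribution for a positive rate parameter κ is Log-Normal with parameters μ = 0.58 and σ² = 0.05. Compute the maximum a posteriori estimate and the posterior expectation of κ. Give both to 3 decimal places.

Mode = exp(μ − σ²) = exp(0.53) = 1.699.
Mean = exp(μ + σ²/2) = exp(0.605) = 1.831.

MAP = 1.699, posterior mean = 1.831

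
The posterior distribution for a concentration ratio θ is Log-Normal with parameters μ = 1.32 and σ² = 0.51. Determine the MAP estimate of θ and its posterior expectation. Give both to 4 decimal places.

θ_MAP = 2.2479, E[θ|data] = 4.8307

Mode = exp(μ − σ²) = exp(0.81) = 2.2479.
Mean = exp(μ + σ²/2) = exp(1.575) = 4.8307.
The mean is pulled above the mode by the posterior's right skew.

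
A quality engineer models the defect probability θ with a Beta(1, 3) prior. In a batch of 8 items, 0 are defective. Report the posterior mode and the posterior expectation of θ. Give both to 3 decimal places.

Posterior: Beta(1+0, 3+8) = Beta(1, 11).
Since α = 1 ≤ 1 and β > 1, the Beta density is monotone decreasing on [0,1]; the mode is at 0.
Mean = 1/(1+11) = 0.083.

θ_MAP = 0.000, E[θ|data] = 0.083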